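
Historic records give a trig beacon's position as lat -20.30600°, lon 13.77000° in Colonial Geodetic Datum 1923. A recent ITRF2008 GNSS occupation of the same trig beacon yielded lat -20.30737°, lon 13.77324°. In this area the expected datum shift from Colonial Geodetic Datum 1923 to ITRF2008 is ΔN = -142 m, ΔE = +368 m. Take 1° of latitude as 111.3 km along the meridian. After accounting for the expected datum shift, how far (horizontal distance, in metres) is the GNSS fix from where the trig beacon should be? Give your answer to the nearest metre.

32 m

Observed coordinate differences: Δφ = -0.00137°, Δλ = +0.00324°.
Converting to metres (1° lat = 111300 m, cos φ = 0.937853): observed ΔN = -152.5 m, observed ΔE = 338.2 m.
Subtracting the expected shift leaves a residual of -152.5 − (-142) = -10.5 m north and 338.2 − (368) = -29.8 m east.
Residual distance = √((-10.5)² + (-29.8)²) = 31.6 m.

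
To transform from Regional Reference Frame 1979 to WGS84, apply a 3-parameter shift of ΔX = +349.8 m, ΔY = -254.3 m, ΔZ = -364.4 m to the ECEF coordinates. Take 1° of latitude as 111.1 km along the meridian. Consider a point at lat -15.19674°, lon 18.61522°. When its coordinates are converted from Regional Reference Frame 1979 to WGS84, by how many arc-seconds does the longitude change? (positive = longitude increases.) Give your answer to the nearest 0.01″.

sin φ = -0.262134, cos φ = 0.965031, sin λ = 0.319211, cos λ = 0.947684.
East component: ΔE = −sin λ·ΔX + cos λ·ΔY = −(0.319211)(349.8) + (0.947684)(-254.3) = -352.66 m.
1° of latitude spans 111100 m; at latitude φ, 1° of longitude spans that × cos φ = 107215.0 m, so Δλ = -352.66 / 107215.0 × 3600 = -11.841″.

Δλ = -11.84″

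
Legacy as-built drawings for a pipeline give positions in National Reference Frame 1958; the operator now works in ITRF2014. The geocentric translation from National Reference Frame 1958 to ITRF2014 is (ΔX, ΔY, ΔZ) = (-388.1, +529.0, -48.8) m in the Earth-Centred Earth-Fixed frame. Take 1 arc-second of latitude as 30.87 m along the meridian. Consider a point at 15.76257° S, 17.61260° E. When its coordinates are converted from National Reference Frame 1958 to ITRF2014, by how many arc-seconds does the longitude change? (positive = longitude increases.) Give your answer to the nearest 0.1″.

sin φ = -0.271652, cos φ = 0.962396, sin λ = 0.302580, cos λ = 0.953124.
East component: ΔE = −sin λ·ΔX + cos λ·ΔY = −(0.302580)(-388.1) + (0.953124)(529.0) = 621.63 m.
1° of latitude spans 3600 × 30.87 = 111132 m; at latitude φ, 1° of longitude spans that × cos φ = 106953.0 m, so Δλ = 621.63 / 106953.0 × 3600 = 20.924″.

Δλ = 20.9″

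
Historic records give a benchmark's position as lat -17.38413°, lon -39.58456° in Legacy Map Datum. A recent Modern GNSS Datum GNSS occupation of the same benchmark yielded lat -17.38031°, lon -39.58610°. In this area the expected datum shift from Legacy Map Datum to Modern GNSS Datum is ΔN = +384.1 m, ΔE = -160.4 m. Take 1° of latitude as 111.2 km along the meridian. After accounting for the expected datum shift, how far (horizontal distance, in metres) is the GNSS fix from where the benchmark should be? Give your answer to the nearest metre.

41 m

Observed coordinate differences: Δφ = +0.00382°, Δλ = -0.00154°.
Converting to metres (1° lat = 111200 m, cos φ = 0.954323): observed ΔN = 424.8 m, observed ΔE = -163.4 m.
Subtracting the expected shift leaves a residual of 424.8 − (384.1) = 40.7 m north and -163.4 − (-160.4) = -3.0 m east.
Residual distance = √(40.7² + (-3.0)²) = 40.8 m.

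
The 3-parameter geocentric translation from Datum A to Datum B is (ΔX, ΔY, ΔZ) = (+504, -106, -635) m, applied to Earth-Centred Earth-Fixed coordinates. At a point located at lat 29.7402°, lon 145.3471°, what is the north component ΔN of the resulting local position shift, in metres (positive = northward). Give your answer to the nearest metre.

ΔN = -316 m

At φ = 29.7402°, λ = 145.3471°: sin φ = 0.496068, cos φ = 0.868284, sin λ = 0.568603, cos λ = -0.822612.
ΔN = −sin φ cos λ·ΔX − sin φ sin λ·ΔY + cos φ·ΔZ = −(0.496068)(-0.822612)(504) − (0.496068)(0.568603)(-106) + (0.868284)(-635) = -315.79 m.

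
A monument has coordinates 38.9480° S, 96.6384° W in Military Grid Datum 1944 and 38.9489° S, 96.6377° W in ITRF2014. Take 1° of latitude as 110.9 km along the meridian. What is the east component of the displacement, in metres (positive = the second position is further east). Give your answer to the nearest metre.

Δφ = -38.9489° − -38.9480° = -0.0009°; Δλ = -96.6377° − -96.6384° = +0.0007°.
ΔN = Δφ × 110900 = -99.8 m; ΔE = Δλ × 110900 × cos(-38.9480°) = +0.0007 × 110900 × 0.777717 = 60.4 m.

ΔE = 60 m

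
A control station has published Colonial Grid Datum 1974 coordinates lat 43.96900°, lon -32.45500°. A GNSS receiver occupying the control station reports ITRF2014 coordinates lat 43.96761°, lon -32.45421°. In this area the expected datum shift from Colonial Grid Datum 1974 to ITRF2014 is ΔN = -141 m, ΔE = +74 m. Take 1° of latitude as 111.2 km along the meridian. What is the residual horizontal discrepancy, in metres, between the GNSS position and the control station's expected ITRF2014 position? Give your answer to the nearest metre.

Observed coordinate differences: Δφ = -0.00139°, Δλ = +0.00079°.
Converting to metres (1° lat = 111200 m, cos φ = 0.719716): observed ΔN = -154.6 m, observed ΔE = 63.2 m.
Subtracting the expected shift leaves a residual of -154.6 − (-141) = -13.6 m north and 63.2 − (74) = -10.8 m east.
Residual distance = √((-13.6)² + (-10.8)²) = 17.3 m.

17 m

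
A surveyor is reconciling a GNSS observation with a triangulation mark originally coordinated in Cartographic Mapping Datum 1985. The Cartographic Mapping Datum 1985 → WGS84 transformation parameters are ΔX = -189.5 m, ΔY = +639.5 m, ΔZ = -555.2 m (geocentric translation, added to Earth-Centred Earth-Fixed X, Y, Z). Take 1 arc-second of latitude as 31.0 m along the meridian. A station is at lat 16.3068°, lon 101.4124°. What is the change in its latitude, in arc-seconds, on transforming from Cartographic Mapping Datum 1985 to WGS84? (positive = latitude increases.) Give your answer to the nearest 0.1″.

Δφ = -23.2″

sin φ = 0.280781, cos φ = 0.959772, sin λ = 0.980228, cos λ = -0.197869.
North component: ΔN = −sin φ cos λ·ΔX − sin φ sin λ·ΔY + cos φ·ΔZ = −(0.280781)(-0.197869)(-189.5) − (0.280781)(0.980228)(639.5) + (0.959772)(-555.2) = -719.40 m.
1° of latitude spans 3600 × 31.00 = 111600 m, so Δφ = -719.40 / 111600 × 3600 = -23.207″.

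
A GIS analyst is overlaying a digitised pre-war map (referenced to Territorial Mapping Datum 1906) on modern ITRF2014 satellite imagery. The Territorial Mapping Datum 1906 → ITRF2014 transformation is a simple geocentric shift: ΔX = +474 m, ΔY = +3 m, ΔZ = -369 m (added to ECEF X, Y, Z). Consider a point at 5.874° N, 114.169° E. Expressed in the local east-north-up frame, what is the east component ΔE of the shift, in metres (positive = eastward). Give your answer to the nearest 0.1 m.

At φ = 5.874°, λ = 114.169°: sin φ = 0.102341, cos φ = 0.994749, sin λ = 0.912342, cos λ = -0.409429.
ΔE = −sin λ·ΔX + cos λ·ΔY = −(0.912342)·(474) + (-0.409429)·(3) = -433.68 m.

ΔE = -433.7 m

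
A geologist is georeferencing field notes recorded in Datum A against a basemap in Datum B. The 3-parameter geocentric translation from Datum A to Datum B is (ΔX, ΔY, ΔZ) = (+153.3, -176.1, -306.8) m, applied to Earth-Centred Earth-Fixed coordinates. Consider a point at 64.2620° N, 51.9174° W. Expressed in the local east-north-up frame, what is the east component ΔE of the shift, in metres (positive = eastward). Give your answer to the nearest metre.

ΔE = 12 m

At φ = 64.2620°, λ = -51.9174°: sin φ = 0.900789, cos φ = 0.434257, sin λ = -0.787122, cos λ = 0.616797.
ΔE = −sin λ·ΔX + cos λ·ΔY = −(-0.787122)·(153.3) + (0.616797)·(-176.1) = 12.05 m.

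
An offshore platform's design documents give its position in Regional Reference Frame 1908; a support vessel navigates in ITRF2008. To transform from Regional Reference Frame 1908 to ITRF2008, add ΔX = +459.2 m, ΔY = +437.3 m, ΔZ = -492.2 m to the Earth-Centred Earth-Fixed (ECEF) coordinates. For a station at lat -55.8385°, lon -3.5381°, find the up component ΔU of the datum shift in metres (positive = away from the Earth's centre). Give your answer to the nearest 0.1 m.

ΔU = 649.5 m

At φ = -55.8385°, λ = -3.5381°: sin φ = -0.827458, cos φ = 0.561527, sin λ = -0.061712, cos λ = 0.998094.
ΔU = cos φ cos λ·ΔX + cos φ sin λ·ΔY + sin φ·ΔZ = (0.561527)(0.998094)(459.2) + (0.561527)(-0.061712)(437.3) + (-0.827458)(-492.2) = 649.48 m.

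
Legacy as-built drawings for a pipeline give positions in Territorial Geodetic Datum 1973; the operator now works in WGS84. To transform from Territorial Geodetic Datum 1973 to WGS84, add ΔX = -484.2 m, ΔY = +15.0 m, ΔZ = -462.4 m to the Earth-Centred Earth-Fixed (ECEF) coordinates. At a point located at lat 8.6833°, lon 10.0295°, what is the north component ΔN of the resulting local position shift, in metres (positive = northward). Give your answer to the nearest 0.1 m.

ΔN = -385.5 m

At φ = 8.6833°, λ = 10.0295°: sin φ = 0.150973, cos φ = 0.988538, sin λ = 0.174155, cos λ = 0.984718.
ΔN = −sin φ cos λ·ΔX − sin φ sin λ·ΔY + cos φ·ΔZ = −(0.150973)(0.984718)(-484.2) − (0.150973)(0.174155)(15.0) + (0.988538)(-462.4) = -385.51 m.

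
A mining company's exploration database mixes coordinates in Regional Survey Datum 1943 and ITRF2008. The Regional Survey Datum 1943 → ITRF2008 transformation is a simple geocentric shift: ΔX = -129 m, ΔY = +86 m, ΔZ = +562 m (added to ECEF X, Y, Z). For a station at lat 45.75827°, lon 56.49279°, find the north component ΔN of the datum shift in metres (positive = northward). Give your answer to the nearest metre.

ΔN = 392 m

At φ = 45.75827°, λ = 56.49279°: sin φ = 0.716403, cos φ = 0.697687, sin λ = 0.833816, cos λ = 0.552042.
ΔN = −sin φ cos λ·ΔX − sin φ sin λ·ΔY + cos φ·ΔZ = −(0.716403)(0.552042)(-129) − (0.716403)(0.833816)(86) + (0.697687)(562) = 391.75 m.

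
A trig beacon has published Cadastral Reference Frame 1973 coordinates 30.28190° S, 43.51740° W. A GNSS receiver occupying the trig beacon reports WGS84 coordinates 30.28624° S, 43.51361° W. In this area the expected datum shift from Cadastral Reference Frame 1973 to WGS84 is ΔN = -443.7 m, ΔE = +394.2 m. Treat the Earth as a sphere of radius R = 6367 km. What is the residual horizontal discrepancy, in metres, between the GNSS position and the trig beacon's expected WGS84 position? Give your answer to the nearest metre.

Observed coordinate differences: Δφ = -0.00434°, Δλ = +0.00379°.
Converting to metres (1° lat = 111125 m, cos φ = 0.863555): observed ΔN = -482.3 m, observed ΔE = 363.7 m.
Subtracting the expected shift leaves a residual of -482.3 − (-443.7) = -38.6 m north and 363.7 − (394.2) = -30.5 m east.
Residual distance = √((-38.6)² + (-30.5)²) = 49.2 m.

49 m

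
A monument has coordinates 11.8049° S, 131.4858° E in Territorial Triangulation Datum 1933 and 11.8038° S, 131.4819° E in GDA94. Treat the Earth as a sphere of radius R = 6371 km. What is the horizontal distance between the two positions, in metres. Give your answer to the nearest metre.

442 m

Δφ = -11.8038° − -11.8049° = +0.0011°; Δλ = 131.4819° − 131.4858° = -0.0039°.
1° along a meridian = πR/180 = 111195 m.
ΔN = Δφ × 111195 = 122.3 m; ΔE = Δλ × 111195 × cos(-11.8049°) = -0.0039 × 111195 × 0.978850 = -424.5 m.
Distance = √(ΔE² + ΔN²) = √((-424.5)² + 122.3²) = 441.8 m.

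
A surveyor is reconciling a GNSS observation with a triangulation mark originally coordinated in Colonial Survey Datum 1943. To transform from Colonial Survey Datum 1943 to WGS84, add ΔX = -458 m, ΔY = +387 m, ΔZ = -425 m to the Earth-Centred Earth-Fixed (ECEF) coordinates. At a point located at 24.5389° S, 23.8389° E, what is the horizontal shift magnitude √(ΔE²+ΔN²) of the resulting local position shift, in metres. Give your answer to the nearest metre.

732 m

At φ = -24.5389°, λ = 23.8389°: sin φ = -0.415311, cos φ = 0.909680, sin λ = 0.404166, cos λ = 0.914685.
ΔE = −sin λ·ΔX + cos λ·ΔY = −(0.404166)·(-458) + (0.914685)·(387) = 539.09 m.
ΔN = −sin φ cos λ·ΔX − sin φ sin λ·ΔY + cos φ·ΔZ = −(-0.415311)(0.914685)(-458) − (-0.415311)(0.404166)(387) + (0.909680)(-425) = -495.64 m.
Horizontal magnitude = √(ΔE² + ΔN²) = √(539.09² + (-495.64)²) = 732.31 m.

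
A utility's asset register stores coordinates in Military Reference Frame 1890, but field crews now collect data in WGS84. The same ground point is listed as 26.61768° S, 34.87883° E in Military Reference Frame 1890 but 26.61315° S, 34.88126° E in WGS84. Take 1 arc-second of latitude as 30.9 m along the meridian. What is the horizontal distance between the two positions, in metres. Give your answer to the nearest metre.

559 m

Δφ = -26.61315° − -26.61768° = +0.00453°; Δλ = 34.88126° − 34.87883° = +0.00243°.
1° of latitude = 3600 × 30.90 = 111240 m.
ΔN = Δφ × 111240 = 503.9 m; ΔE = Δλ × 111240 × cos(-26.61768°) = +0.00243 × 111240 × 0.894016 = 241.7 m.
Distance = √(ΔE² + ΔN²) = √(241.7² + 503.9²) = 558.9 m.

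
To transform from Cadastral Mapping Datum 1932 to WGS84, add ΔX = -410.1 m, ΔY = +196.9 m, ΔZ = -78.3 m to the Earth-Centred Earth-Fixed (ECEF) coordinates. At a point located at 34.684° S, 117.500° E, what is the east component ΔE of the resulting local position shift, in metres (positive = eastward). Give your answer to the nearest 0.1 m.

The local east axis at (φ, λ) is (−sin λ, cos λ, 0), so ΔE = −sin(117.500°)·(-410.1) + cos(117.500°)·196.9 = 272.84 m.

ΔE = 272.8 m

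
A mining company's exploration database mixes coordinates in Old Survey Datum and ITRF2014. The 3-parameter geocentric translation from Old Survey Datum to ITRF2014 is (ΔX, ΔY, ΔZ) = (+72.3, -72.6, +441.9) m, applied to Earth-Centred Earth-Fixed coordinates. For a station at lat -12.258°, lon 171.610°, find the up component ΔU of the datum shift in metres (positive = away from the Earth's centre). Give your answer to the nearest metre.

ΔU = -174 m

At φ = -12.258°, λ = 171.610°: sin φ = -0.212314, cos φ = 0.977201, sin λ = 0.145910, cos λ = -0.989298.
ΔU = cos φ cos λ·ΔX + cos φ sin λ·ΔY + sin φ·ΔZ = (0.977201)(-0.989298)(72.3) + (0.977201)(0.145910)(-72.6) + (-0.212314)(441.9) = -174.07 m.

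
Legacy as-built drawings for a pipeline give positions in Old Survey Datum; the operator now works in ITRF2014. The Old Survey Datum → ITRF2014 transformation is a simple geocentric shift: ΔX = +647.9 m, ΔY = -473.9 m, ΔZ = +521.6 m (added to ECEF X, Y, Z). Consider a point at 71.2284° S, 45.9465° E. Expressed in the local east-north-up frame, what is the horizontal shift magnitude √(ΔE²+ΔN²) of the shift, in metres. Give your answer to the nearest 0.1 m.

840.4 m

At φ = -71.2284°, λ = 45.9465°: sin φ = -0.946809, cos φ = 0.321796, sin λ = 0.718691, cos λ = 0.695330.
ΔE = −sin λ·ΔX + cos λ·ΔY = −(0.718691)·(647.9) + (0.695330)·(-473.9) = -795.16 m.
ΔN = −sin φ cos λ·ΔX − sin φ sin λ·ΔY + cos φ·ΔZ = −(-0.946809)(0.695330)(647.9) − (-0.946809)(0.718691)(-473.9) + (0.321796)(521.6) = 271.92 m.
Horizontal magnitude = √(ΔE² + ΔN²) = √((-795.16)² + 271.92²) = 840.37 m.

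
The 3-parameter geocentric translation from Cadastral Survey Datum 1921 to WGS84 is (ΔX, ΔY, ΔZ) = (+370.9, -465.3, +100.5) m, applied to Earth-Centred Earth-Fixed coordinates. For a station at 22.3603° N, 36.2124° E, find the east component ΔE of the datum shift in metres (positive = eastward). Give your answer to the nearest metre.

ΔE = -595 m

The local east axis at (φ, λ) is (−sin λ, cos λ, 0), so ΔE = −sin(36.2124°)·370.9 + cos(36.2124°)·(-465.3) = -594.54 m.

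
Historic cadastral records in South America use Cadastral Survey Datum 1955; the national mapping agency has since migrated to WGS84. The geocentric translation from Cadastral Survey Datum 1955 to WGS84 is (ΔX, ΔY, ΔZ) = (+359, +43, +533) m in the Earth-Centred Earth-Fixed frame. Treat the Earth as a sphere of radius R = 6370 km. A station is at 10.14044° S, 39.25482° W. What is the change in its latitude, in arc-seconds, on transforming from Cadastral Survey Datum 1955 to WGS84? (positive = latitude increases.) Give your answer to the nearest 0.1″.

Δφ = 18.4″

sin φ = -0.176062, cos φ = 0.984379, sin λ = -0.632770, cos λ = 0.774339.
North component: ΔN = −sin φ cos λ·ΔX − sin φ sin λ·ΔY + cos φ·ΔZ = −(-0.176062)(0.774339)(359) − (-0.176062)(-0.632770)(43) + (0.984379)(533) = 568.83 m.
1° of latitude spans πR/180 = 111177 m, so Δφ = 568.83 / 111177 × 3600 = 18.419″.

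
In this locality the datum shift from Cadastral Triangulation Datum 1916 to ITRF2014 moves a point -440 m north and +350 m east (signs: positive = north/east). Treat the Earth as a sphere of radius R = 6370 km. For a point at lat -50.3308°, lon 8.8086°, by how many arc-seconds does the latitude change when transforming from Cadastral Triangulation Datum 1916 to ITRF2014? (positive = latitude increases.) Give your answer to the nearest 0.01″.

Δφ = -14.25″

On a sphere of radius R, 1 rad of latitude = R, so Δφ = ΔN / R = -440.0 / 6370000 = -6.9074e-05 rad = -14.247″.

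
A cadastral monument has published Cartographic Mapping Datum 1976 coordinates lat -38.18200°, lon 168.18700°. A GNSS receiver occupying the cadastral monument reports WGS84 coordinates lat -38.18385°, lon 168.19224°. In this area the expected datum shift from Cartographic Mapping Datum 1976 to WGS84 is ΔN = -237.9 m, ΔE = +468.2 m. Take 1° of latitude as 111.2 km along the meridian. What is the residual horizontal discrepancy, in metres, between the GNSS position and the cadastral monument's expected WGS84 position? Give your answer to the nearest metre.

34 m

Observed coordinate differences: Δφ = -0.00185°, Δλ = +0.00524°.
Converting to metres (1° lat = 111200 m, cos φ = 0.786051): observed ΔN = -205.7 m, observed ΔE = 458.0 m.
Subtracting the expected shift leaves a residual of -205.7 − (-237.9) = 32.2 m north and 458.0 − (468.2) = -10.2 m east.
Residual distance = √(32.2² + (-10.2)²) = 33.8 m.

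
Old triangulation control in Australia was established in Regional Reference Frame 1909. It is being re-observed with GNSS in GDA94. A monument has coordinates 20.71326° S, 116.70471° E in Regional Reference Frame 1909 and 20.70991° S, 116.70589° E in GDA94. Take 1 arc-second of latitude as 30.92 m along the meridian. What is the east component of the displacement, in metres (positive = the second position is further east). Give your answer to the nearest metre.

Δφ = -20.70991° − -20.71326° = +0.00335°; Δλ = 116.70589° − 116.70471° = +0.00118°.
1° of latitude = 3600 × 30.92 = 111312 m.
ΔN = Δφ × 111312 = 372.9 m; ΔE = Δλ × 111312 × cos(-20.71326°) = +0.00118 × 111312 × 0.935362 = 122.9 m.

ΔE = 123 m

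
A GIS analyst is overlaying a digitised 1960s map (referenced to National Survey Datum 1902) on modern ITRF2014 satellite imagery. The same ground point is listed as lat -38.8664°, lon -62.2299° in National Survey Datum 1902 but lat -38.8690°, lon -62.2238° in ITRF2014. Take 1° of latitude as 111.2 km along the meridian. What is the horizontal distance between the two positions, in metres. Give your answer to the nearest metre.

602 m

Δφ = -38.8690° − -38.8664° = -0.0026°; Δλ = -62.2238° − -62.2299° = +0.0061°.
ΔN = Δφ × 111200 = -289.1 m; ΔE = Δλ × 111200 × cos(-38.8664°) = +0.0061 × 111200 × 0.778611 = 528.1 m.
Distance = √(ΔE² + ΔN²) = √(528.1² + (-289.1)²) = 602.1 m.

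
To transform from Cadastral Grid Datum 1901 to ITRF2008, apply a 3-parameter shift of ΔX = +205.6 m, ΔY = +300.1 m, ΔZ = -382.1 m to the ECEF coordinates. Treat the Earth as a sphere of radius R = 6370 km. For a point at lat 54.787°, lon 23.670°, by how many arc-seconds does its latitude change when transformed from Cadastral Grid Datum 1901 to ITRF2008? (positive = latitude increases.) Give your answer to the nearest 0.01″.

Δφ = -15.30″

sin φ = 0.817014, cos φ = 0.576618, sin λ = 0.401468, cos λ = 0.915873.
North component: ΔN = −sin φ cos λ·ΔX − sin φ sin λ·ΔY + cos φ·ΔZ = −(0.817014)(0.915873)(205.6) − (0.817014)(0.401468)(300.1) + (0.576618)(-382.1) = -472.61 m.
1° of latitude spans πR/180 = 111177 m, so Δφ = -472.61 / 111177 × 3600 = -15.303″.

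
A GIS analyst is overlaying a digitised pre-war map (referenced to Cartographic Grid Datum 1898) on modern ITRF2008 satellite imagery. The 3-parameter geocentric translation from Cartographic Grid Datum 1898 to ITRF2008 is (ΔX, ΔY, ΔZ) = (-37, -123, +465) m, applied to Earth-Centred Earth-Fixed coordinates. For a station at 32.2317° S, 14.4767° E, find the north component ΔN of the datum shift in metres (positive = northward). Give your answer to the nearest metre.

ΔN = 358 m

At φ = -32.2317°, λ = 14.4767°: sin φ = -0.533344, cos φ = 0.845898, sin λ = 0.249986, cos λ = 0.968249.
ΔN = −sin φ cos λ·ΔX − sin φ sin λ·ΔY + cos φ·ΔZ = −(-0.533344)(0.968249)(-37) − (-0.533344)(0.249986)(-123) + (0.845898)(465) = 357.84 m.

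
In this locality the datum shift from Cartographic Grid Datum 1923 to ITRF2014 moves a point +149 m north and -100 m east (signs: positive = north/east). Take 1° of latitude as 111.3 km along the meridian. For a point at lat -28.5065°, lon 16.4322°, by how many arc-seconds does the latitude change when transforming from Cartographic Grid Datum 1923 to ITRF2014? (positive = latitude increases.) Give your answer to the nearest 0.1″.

1° of latitude = 111.3 km, so Δφ = 149.0 / 111300 = 0.0013387° = 4.819″.

Δφ = 4.8″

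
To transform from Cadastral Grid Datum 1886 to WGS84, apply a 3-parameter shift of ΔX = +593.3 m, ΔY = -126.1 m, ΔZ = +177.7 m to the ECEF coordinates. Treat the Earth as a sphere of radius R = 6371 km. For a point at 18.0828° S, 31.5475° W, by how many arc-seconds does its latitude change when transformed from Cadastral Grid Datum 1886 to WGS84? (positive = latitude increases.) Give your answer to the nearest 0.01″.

sin φ = -0.310391, cos φ = 0.950609, sin λ = -0.523205, cos λ = 0.852207.
North component: ΔN = −sin φ cos λ·ΔX − sin φ sin λ·ΔY + cos φ·ΔZ = −(-0.310391)(0.852207)(593.3) − (-0.310391)(-0.523205)(-126.1) + (0.950609)(177.7) = 346.34 m.
1° of latitude spans πR/180 = 111195 m, so Δφ = 346.34 / 111195 × 3600 = 11.213″.

Δφ = 11.21″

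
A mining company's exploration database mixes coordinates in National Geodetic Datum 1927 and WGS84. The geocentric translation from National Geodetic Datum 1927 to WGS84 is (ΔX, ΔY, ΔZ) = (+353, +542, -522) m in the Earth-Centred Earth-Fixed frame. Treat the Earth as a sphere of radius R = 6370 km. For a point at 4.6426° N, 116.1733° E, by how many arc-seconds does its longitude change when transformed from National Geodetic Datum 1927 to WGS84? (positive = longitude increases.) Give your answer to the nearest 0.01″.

Δλ = -18.06″

sin φ = 0.080940, cos φ = 0.996719, sin λ = 0.897464, cos λ = -0.441088.
East component: ΔE = −sin λ·ΔX + cos λ·ΔY = −(0.897464)(353) + (-0.441088)(542) = -555.87 m.
1° of latitude spans πR/180 = 111177 m; at latitude φ, 1° of longitude spans that × cos φ = 110812.7 m, so Δλ = -555.87 / 110812.7 × 3600 = -18.059″.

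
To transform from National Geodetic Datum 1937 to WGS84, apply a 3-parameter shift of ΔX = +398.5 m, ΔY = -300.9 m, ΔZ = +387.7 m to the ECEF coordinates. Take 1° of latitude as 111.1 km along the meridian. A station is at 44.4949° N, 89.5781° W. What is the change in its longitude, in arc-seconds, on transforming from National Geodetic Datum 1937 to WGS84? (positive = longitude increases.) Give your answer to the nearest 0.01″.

sin φ = 0.700846, cos φ = 0.713313, sin λ = -0.999973, cos λ = 0.007363.
East component: ΔE = −sin λ·ΔX + cos λ·ΔY = −(-0.999973)(398.5) + (0.007363)(-300.9) = 396.27 m.
1° of latitude spans 111100 m; at latitude φ, 1° of longitude spans that × cos φ = 79249.1 m, so Δλ = 396.27 / 79249.1 × 3600 = 18.001″.

Δλ = 18.00″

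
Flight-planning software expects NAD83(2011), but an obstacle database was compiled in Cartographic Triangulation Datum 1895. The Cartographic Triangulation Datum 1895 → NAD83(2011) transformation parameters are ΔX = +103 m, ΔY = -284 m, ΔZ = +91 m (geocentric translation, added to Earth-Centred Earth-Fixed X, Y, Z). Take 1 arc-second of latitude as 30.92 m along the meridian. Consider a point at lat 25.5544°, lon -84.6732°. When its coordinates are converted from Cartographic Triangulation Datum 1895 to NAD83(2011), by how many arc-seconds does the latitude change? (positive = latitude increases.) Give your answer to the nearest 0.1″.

Δφ = -1.4″

sin φ = 0.431368, cos φ = 0.902176, sin λ = -0.995681, cos λ = 0.092836.
North component: ΔN = −sin φ cos λ·ΔX − sin φ sin λ·ΔY + cos φ·ΔZ = −(0.431368)(0.092836)(103) − (0.431368)(-0.995681)(-284) + (0.902176)(91) = -44.01 m.
1° of latitude spans 3600 × 30.92 = 111312 m, so Δφ = -44.01 / 111312 × 3600 = -1.423″.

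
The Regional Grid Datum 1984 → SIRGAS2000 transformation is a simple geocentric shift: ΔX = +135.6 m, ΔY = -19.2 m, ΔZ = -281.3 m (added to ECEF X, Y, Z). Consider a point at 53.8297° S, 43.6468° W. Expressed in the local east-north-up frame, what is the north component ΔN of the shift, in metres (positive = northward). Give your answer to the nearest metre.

ΔN = -76 m

The local north axis is (−sin φ cos λ, −sin φ sin λ, cos φ), giving ΔN = 79.210 + 10.698 − 166.020 = -76.11 m.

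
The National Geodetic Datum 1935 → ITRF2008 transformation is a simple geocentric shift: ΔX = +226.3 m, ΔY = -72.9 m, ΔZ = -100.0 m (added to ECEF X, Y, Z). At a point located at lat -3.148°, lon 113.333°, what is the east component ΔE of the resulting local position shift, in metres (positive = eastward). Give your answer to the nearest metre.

ΔE = -179 m

The local east axis at (φ, λ) is (−sin λ, cos λ, 0), so ΔE = −sin(113.333°)·226.3 + cos(113.333°)·(-72.9) = -178.92 m.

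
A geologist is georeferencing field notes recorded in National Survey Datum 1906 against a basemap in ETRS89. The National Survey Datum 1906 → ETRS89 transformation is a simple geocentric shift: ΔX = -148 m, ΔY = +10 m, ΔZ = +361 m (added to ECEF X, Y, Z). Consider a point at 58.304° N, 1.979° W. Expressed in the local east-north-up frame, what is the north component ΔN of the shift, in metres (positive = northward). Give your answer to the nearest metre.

At φ = 58.304°, λ = -1.979°: sin φ = 0.850848, cos φ = 0.525412, sin λ = -0.034533, cos λ = 0.999404.
ΔN = −sin φ cos λ·ΔX − sin φ sin λ·ΔY + cos φ·ΔZ = −(0.850848)(0.999404)(-148) − (0.850848)(-0.034533)(10) + (0.525412)(361) = 315.82 m.

ΔN = 316 m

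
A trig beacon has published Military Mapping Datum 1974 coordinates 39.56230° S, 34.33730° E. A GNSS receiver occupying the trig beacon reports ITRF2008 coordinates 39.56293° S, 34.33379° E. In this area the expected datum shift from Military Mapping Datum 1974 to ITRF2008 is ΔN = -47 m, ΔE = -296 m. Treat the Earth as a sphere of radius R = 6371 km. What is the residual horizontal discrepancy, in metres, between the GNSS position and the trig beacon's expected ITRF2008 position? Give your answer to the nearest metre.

Observed coordinate differences: Δφ = -0.00063°, Δλ = -0.00351°.
Converting to metres (1° lat = 111195 m, cos φ = 0.770932): observed ΔN = -70.1 m, observed ΔE = -300.9 m.
Subtracting the expected shift leaves a residual of -70.1 − (-47) = -23.1 m north and -300.9 − (-296) = -4.9 m east.
Residual distance = √((-23.1)² + (-4.9)²) = 23.6 m.

24 m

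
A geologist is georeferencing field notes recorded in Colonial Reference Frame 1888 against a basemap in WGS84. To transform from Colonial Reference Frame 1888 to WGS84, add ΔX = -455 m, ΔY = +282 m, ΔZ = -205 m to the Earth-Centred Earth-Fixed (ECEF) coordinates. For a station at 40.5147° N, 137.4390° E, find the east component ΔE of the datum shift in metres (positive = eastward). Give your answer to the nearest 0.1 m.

ΔE = 100.0 m

At φ = 40.5147°, λ = 137.4390°: sin φ = 0.649643, cos φ = 0.760239, sin λ = 0.676375, cos λ = -0.736558.
ΔE = −sin λ·ΔX + cos λ·ΔY = −(0.676375)·(-455) + (-0.736558)·(282) = 100.04 m.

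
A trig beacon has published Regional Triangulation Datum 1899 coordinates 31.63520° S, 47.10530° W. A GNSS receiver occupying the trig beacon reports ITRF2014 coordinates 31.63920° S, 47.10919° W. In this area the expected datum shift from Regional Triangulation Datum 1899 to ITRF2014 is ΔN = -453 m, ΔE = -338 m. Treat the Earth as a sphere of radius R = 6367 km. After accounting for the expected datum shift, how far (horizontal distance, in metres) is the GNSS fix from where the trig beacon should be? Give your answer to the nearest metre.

31 m

Observed coordinate differences: Δφ = -0.00400°, Δλ = -0.00389°.
Converting to metres (1° lat = 111125 m, cos φ = 0.851405): observed ΔN = -444.5 m, observed ΔE = -368.0 m.
Subtracting the expected shift leaves a residual of -444.5 − (-453) = 8.5 m north and -368.0 − (-338) = -30.0 m east.
Residual distance = √(8.5² + (-30.0)²) = 31.2 m.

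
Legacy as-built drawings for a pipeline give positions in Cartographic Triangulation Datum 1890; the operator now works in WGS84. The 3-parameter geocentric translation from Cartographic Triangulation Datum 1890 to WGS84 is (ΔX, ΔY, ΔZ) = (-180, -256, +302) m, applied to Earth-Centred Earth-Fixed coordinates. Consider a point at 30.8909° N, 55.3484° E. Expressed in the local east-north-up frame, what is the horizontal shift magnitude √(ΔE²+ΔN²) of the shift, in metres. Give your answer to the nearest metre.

The local east axis at (φ, λ) is (−sin λ, cos λ, 0), so ΔE = −sin(55.3484°)·(-180) + cos(55.3484°)·(-256) = 2.51 m.
The local north axis is (−sin φ cos λ, −sin φ sin λ, cos φ), giving ΔN = 52.545 + 108.119 + 259.160 = 419.82 m.
Horizontal magnitude = √(ΔE² + ΔN²) = √(2.51² + 419.82²) = 419.83 m.

420 m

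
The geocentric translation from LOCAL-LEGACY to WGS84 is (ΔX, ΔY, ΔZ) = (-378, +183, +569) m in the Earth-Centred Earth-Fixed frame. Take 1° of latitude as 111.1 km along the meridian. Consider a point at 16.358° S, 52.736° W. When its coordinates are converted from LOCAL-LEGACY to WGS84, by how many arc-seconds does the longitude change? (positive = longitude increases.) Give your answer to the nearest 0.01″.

Δλ = -6.42″

sin φ = -0.281638, cos φ = 0.959521, sin λ = -0.795854, cos λ = 0.605488.
East component: ΔE = −sin λ·ΔX + cos λ·ΔY = −(-0.795854)(-378) + (0.605488)(183) = -190.03 m.
1° of latitude spans 111100 m; at latitude φ, 1° of longitude spans that × cos φ = 106602.7 m, so Δλ = -190.03 / 106602.7 × 3600 = -6.417″.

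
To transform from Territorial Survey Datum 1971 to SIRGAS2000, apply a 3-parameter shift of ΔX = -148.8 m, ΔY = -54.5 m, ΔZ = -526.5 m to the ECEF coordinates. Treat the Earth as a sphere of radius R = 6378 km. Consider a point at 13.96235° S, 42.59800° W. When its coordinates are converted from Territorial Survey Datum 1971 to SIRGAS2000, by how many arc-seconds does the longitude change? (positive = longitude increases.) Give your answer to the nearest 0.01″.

Δλ = -4.69″

sin φ = -0.241284, cos φ = 0.970454, sin λ = -0.676850, cos λ = 0.736121.
East component: ΔE = −sin λ·ΔX + cos λ·ΔY = −(-0.676850)(-148.8) + (0.736121)(-54.5) = -140.83 m.
1° of latitude spans πR/180 = 111317 m; at latitude φ, 1° of longitude spans that × cos φ = 108028.2 m, so Δλ = -140.83 / 108028.2 × 3600 = -4.693″.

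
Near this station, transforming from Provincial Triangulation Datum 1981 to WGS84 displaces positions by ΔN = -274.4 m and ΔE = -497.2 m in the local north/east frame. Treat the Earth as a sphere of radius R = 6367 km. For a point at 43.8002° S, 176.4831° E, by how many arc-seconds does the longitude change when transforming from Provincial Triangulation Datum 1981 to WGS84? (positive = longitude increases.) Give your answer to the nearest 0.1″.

At latitude -43.8002°, cos φ = 0.721758.
One radian of longitude at latitude φ spans R cos φ, so Δλ = ΔE / (R cos φ) = -497.2 / (6367000 × 0.721758) = -1.0819e-04 rad = -22.317″.

Δλ = -22.3″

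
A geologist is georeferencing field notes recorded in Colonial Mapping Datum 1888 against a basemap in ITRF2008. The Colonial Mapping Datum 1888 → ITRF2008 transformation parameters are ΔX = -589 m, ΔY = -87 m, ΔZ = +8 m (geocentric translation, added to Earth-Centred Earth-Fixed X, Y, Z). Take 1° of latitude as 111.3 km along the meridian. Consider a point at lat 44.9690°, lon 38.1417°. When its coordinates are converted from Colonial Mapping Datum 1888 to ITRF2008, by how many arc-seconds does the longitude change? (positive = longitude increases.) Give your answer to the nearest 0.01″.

Δλ = 13.50″

sin φ = 0.706724, cos φ = 0.707489, sin λ = 0.617608, cos λ = 0.786486.
East component: ΔE = −sin λ·ΔX + cos λ·ΔY = −(0.617608)(-589) + (0.786486)(-87) = 295.35 m.
1° of latitude spans 111300 m; at latitude φ, 1° of longitude spans that × cos φ = 78743.6 m, so Δλ = 295.35 / 78743.6 × 3600 = 13.503″.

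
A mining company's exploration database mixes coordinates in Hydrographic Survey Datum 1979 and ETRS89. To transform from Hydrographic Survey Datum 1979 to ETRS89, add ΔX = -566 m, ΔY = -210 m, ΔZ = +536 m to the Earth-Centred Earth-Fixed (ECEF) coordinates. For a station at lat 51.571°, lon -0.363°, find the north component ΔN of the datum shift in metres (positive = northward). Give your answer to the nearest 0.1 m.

ΔN = 775.5 m

The local north axis is (−sin φ cos λ, −sin φ sin λ, cos φ), giving ΔN = 443.384 − 1.042 + 333.148 = 775.49 m.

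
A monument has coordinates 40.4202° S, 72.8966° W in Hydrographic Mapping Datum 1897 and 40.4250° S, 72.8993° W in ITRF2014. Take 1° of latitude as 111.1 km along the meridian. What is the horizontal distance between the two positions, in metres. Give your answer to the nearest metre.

580 m

Δφ = -40.4250° − -40.4202° = -0.0048°; Δλ = -72.8993° − -72.8966° = -0.0027°.
ΔN = Δφ × 111100 = -533.3 m; ΔE = Δλ × 111100 × cos(-40.4202°) = -0.0027 × 111100 × 0.761310 = -228.4 m.
Distance = √(ΔE² + ΔN²) = √((-228.4)² + (-533.3)²) = 580.1 m.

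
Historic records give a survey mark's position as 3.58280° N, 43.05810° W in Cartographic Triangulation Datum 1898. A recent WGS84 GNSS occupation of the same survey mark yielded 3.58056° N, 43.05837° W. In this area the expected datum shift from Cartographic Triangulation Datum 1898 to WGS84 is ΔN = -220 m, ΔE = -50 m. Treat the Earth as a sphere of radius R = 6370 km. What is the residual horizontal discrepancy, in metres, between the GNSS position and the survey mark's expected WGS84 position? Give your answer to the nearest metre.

35 m

Observed coordinate differences: Δφ = -0.00224°, Δλ = -0.00027°.
Converting to metres (1° lat = 111177 m, cos φ = 0.998046): observed ΔN = -249.0 m, observed ΔE = -30.0 m.
Subtracting the expected shift leaves a residual of -249.0 − (-220) = -29.0 m north and -30.0 − (-50) = 20.0 m east.
Residual distance = √((-29.0)² + 20.0²) = 35.3 m.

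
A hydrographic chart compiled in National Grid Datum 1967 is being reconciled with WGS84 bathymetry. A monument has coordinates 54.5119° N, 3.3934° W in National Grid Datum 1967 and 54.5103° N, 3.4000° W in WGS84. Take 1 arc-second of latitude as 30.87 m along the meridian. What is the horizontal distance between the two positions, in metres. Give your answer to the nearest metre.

Δφ = 54.5103° − 54.5119° = -0.0016°; Δλ = -3.4000° − -3.3934° = -0.0066°.
1° of latitude = 3600 × 30.87 = 111132 m.
ΔN = Δφ × 111132 = -177.8 m; ΔE = Δλ × 111132 × cos(54.5119°) = -0.0066 × 111132 × 0.580534 = -425.8 m.
Distance = √(ΔE² + ΔN²) = √((-425.8)² + (-177.8)²) = 461.4 m.

461 m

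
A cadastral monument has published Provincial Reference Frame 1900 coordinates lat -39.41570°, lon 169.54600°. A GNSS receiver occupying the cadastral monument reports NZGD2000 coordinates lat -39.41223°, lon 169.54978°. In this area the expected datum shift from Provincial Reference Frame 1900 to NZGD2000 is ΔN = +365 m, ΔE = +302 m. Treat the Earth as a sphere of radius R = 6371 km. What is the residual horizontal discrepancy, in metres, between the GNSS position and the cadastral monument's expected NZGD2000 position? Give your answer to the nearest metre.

Observed coordinate differences: Δφ = +0.00347°, Δλ = +0.00378°.
Converting to metres (1° lat = 111195 m, cos φ = 0.772560): observed ΔN = 385.8 m, observed ΔE = 324.7 m.
Subtracting the expected shift leaves a residual of 385.8 − (365) = 20.8 m north and 324.7 − (302) = 22.7 m east.
Residual distance = √(20.8² + 22.7²) = 30.8 m.

31 m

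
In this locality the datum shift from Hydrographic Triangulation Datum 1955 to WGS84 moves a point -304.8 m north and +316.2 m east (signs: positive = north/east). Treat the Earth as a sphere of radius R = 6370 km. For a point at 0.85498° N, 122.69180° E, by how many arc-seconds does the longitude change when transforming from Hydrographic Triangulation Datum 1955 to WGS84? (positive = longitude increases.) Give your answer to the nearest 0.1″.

At latitude 0.85498°, cos φ = 0.999889.
One radian of longitude at latitude φ spans R cos φ, so Δλ = ΔE / (R cos φ) = 316.2 / (6370000 × 0.999889) = 4.9644e-05 rad = 10.240″.

Δλ = 10.2″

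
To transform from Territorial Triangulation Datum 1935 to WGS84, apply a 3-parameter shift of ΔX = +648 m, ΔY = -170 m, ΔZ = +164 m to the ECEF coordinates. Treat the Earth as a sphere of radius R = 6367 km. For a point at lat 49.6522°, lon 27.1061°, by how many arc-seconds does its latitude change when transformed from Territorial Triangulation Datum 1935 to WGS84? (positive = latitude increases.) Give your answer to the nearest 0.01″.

Δφ = -8.89″

sin φ = 0.762128, cos φ = 0.647426, sin λ = 0.455640, cos λ = 0.890164.
North component: ΔN = −sin φ cos λ·ΔX − sin φ sin λ·ΔY + cos φ·ΔZ = −(0.762128)(0.890164)(648) − (0.762128)(0.455640)(-170) + (0.647426)(164) = -274.40 m.
1° of latitude spans πR/180 = 111125 m, so Δφ = -274.40 / 111125 × 3600 = -8.890″.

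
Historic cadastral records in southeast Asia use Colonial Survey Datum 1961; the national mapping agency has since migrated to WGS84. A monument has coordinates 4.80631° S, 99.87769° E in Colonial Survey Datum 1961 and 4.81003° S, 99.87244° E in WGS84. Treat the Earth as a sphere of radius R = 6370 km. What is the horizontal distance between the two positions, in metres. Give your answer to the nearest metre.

Δφ = -4.81003° − -4.80631° = -0.00372°; Δλ = 99.87244° − 99.87769° = -0.00525°.
1° along a meridian = πR/180 = 111177 m.
ΔN = Δφ × 111177 = -413.6 m; ΔE = Δλ × 111177 × cos(-4.80631°) = -0.00525 × 111177 × 0.996484 = -581.6 m.
Distance = √(ΔE² + ΔN²) = √((-581.6)² + (-413.6)²) = 713.7 m.

714 m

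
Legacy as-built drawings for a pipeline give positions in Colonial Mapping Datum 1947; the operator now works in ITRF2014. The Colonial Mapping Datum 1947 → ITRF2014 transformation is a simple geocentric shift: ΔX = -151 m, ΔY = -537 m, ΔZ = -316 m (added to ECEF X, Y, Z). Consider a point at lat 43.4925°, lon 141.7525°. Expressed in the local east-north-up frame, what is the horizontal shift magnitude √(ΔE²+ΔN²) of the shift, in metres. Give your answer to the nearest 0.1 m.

521.7 m

At φ = 43.4925°, λ = 141.7525°: sin φ = 0.688260, cos φ = 0.725464, sin λ = 0.619060, cos λ = -0.785344.
ΔE = −sin λ·ΔX + cos λ·ΔY = −(0.619060)·(-151) + (-0.785344)·(-537) = 515.21 m.
ΔN = −sin φ cos λ·ΔX − sin φ sin λ·ΔY + cos φ·ΔZ = −(0.688260)(-0.785344)(-151) − (0.688260)(0.619060)(-537) + (0.725464)(-316) = -82.06 m.
Horizontal magnitude = √(ΔE² + ΔN²) = √(515.21² + (-82.06)²) = 521.70 m.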